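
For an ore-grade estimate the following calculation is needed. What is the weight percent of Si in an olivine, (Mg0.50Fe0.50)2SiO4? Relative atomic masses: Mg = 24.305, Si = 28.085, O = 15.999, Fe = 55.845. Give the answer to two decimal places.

Molar mass of (Mg0.50Fe0.50)2SiO4: 1*24.305 + 1*55.845 + 1*28.085 + 4*15.999 = 172.231 g/mol.
Mass of Si per formula unit: 1 × 28.085 = 28.085 g.
Weight fraction Si = 28.085 / 172.231 = 0.1631.

16.31 weight percent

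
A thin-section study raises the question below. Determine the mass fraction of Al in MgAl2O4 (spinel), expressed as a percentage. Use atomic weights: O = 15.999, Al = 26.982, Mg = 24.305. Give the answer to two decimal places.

M(MgAl2O4) = 142.265 g/mol.
Al contributes 2 × 26.982 = 53.964 g per mole.
53.964/142.265 = 0.3793 → 37.93%.

37.93 weight percent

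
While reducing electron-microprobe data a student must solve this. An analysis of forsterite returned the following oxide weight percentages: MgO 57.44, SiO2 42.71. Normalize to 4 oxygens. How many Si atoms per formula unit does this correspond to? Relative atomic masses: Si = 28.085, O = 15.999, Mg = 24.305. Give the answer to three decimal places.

MgO (M=40.304): mol = 1.42517; Mg = 1.42517, O = 1.42517.
SiO2 (M=60.083): mol = 0.71085; Si = 0.71085, O = 1.42170.
ΣO = 2.84687; factor = 4/ΣO = 1.40505.
Si apfu = 0.71085 × 1.40505 = 0.999.

0.999 Si apfu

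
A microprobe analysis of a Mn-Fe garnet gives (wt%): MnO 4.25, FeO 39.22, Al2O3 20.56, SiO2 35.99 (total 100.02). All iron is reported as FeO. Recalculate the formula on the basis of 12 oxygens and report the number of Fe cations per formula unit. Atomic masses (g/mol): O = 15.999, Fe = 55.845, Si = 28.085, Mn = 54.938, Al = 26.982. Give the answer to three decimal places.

MnO: 4.25/70.937 = 0.05991 mol → 0.05991 mol Mn, 0.05991 mol O.
FeO: 39.22/71.844 = 0.54591 mol → 0.54591 mol Fe, 0.54591 mol O.
Al2O3: 20.56/101.961 = 0.20165 mol → 0.40330 mol Al, 0.60495 mol O.
SiO2: 35.99/60.083 = 0.59900 mol → 0.59900 mol Si, 1.19800 mol O.
Total oxygen = 2.40877 mol. Normalization factor = 12/2.40877 = 4.98180.
Fe per 12 O = 0.54591 × 4.98180 = 2.720.

2.720 Fe apfu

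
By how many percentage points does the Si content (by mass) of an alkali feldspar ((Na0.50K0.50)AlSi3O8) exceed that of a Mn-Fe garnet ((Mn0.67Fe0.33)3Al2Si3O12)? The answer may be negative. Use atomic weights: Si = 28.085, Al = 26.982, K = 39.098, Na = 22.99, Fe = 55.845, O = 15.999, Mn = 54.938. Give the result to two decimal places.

M((Na0.50K0.50)AlSi3O8) = 270.273 g/mol, so wt% Si = 84.255/270.273 × 100 = 31.17%.
M((Mn0.67Fe0.33)3Al2Si3O12) = 495.919 g/mol, so wt% Si = 84.255/495.919 × 100 = 16.99%.
31.17 − 16.99 = 14.18 pp.

14.18 percentage points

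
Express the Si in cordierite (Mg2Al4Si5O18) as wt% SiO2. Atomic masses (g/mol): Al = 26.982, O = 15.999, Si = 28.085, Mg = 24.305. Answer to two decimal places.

51.36 wt%

M(Mg2Al4Si5O18) = 584.945 g/mol; M(SiO2) = 60.083 g/mol.
Moles SiO2 per formula unit = 5 Si ÷ 1 = 5.0000.
SiO2 fraction = (5.0000 × 60.083) / 584.945 = 300.415/584.945 = 0.5136.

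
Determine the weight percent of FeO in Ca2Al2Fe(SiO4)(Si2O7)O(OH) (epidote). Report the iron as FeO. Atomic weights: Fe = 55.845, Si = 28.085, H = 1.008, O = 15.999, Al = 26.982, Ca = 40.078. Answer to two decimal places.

14.87 wt%

Molar mass of Ca2Al2Fe(SiO4)(Si2O7)O(OH) = 2·40.078 + 2·26.982 + 1·55.845 + 3·28.085 + 13·15.999 + 1·1.008 = 483.215 g/mol.
Each formula unit contains 1 Fe, equivalent to 1/1 = 1.0000 mol FeO.
M(FeO) = 1×55.845 + 1×15.999 = 71.844 g/mol.
Mass of FeO per formula unit = 1.0000 × 71.844 = 71.844 g.
FeO wt% = 71.844 / 483.215 × 100 = 14.87%.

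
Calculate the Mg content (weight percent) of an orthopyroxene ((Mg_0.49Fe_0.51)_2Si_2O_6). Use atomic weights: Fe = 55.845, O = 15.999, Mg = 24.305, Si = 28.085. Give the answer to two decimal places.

10.23 weight percent

M((Mg_0.49Fe_0.51)_2Si_2O_6) = 232.945 g/mol.
Mg contributes 0.98 × 24.305 = 23.819 g per mole.
23.819/232.945 = 0.1023 → 10.23%.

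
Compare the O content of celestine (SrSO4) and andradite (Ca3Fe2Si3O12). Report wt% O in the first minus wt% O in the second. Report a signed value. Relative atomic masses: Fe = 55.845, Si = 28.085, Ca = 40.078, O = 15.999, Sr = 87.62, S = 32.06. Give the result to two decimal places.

-2.94 percentage points

O in SrSO4: molar mass 183.676 g/mol; 4×15.999 = 63.996 g → 34.84 wt%.
O in Ca3Fe2Si3O12: molar mass 508.167 g/mol; 12×15.999 = 191.988 g → 37.78 wt%.
Difference = 34.84 − 37.78 = -2.94 percentage points.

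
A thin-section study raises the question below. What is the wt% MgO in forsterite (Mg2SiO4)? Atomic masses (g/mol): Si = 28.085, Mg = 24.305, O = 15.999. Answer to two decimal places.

57.29 wt%

Molar mass of Mg2SiO4 = 2*24.305 + 1*28.085 + 4*15.999 = 140.691 g/mol.
Each formula unit contains 2 Mg, equivalent to 2/1 = 2.0000 mol MgO.
M(MgO) = 1×24.305 + 1×15.999 = 40.304 g/mol.
Mass of MgO per formula unit = 2.0000 × 40.304 = 80.608 g.
MgO wt% = 80.608 / 140.691 × 100 = 57.29%.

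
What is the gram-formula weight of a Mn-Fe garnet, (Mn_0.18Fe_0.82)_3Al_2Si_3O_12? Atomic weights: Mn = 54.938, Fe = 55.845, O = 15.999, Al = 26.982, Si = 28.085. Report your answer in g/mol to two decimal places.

497.25 g/mol

The formula mass is the sum 0.54×54.938 + 2.46×55.845 + 2×26.982 + 3×28.085 + 12×15.999.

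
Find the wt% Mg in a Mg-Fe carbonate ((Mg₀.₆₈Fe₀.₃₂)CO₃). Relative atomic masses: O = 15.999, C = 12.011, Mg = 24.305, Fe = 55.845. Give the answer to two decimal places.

17.51 mass %

M((Mg₀.₆₈Fe₀.₃₂)CO₃) = 94.406 g/mol.
Mg contributes 0.68 × 24.305 = 16.527 g per mole.
16.527/94.406 = 0.1751 → 17.51%.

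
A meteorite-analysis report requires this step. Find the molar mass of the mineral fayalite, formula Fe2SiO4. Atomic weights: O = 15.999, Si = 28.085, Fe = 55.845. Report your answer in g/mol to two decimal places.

Fe: 2 × 55.845 = 111.6900
Si: 1 × 28.085 = 28.0850
O: 4 × 15.999 = 63.9960
Summing the contributions gives the formula mass.

203.77 g/mol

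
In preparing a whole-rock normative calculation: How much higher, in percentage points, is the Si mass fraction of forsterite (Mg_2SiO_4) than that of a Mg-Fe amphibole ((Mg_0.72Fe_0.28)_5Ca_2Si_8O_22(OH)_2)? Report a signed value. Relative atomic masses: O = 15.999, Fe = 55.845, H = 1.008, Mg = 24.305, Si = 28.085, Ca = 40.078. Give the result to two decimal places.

-6.27 percentage points

M(Mg_2SiO_4) = 140.691 g/mol, so wt% Si = 28.085/140.691 × 100 = 19.96%.
M((Mg_0.72Fe_0.28)_5Ca_2Si_8O_22(OH)_2) = 856.509 g/mol, so wt% Si = 224.680/856.509 × 100 = 26.23%.
19.96 − 26.23 = -6.27 pp.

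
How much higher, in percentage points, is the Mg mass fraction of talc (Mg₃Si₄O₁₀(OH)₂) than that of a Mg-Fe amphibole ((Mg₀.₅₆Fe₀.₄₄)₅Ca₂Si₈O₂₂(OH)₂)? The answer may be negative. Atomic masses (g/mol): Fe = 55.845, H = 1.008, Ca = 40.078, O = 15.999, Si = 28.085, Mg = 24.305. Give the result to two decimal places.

11.51 percentage points

M(Mg₃Si₄O₁₀(OH)₂) = 379.259 g/mol, so wt% Mg = 72.915/379.259 × 100 = 19.23%.
M((Mg₀.₅₆Fe₀.₄₄)₅Ca₂Si₈O₂₂(OH)₂) = 881.741 g/mol, so wt% Mg = 68.054/881.741 × 100 = 7.72%.
19.23 − 7.72 = 11.51 pp.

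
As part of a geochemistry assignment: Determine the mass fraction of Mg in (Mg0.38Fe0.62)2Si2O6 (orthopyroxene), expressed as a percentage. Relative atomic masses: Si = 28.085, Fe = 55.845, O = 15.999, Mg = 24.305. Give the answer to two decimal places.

M((Mg0.38Fe0.62)2Si2O6) = 239.884 g/mol.
Mg contributes 0.76 × 24.305 = 18.472 g per mole.
18.472/239.884 = 0.0770 → 7.70%.

7.70 mass %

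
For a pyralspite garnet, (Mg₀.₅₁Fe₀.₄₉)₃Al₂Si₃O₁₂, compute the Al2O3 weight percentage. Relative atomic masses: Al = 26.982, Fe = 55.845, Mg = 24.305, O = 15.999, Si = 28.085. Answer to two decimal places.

Molar mass of (Mg₀.₅₁Fe₀.₄₉)₃Al₂Si₃O₁₂ = 1.53·24.305 + 1.47·55.845 + 2·26.982 + 3·28.085 + 12·15.999 = 449.486 g/mol.
Each formula unit contains 2 Al, equivalent to 2/2 = 1.0000 mol Al2O3.
M(Al2O3) = 2×26.982 + 3×15.999 = 101.961 g/mol.
Mass of Al2O3 per formula unit = 1.0000 × 101.961 = 101.961 g.
Al2O3 wt% = 101.961 / 449.486 × 100 = 22.68%.

22.68 wt%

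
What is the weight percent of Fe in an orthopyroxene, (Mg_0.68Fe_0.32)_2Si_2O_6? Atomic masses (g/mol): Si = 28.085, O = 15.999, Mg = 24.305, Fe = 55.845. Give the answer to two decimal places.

Formula mass = 1.36*24.305 + 0.64*55.845 + 2*28.085 + 6*15.999 = 220.960 g/mol, of which 35.741 g is Fe.
So Fe makes up 35.741/220.960 = 0.1618 of the mass, i.e. 16.18%.

16.18 wt%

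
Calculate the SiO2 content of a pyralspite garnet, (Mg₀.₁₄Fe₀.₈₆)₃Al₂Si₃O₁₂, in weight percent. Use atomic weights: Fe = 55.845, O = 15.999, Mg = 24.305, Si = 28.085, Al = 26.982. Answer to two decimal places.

M((Mg₀.₁₄Fe₀.₈₆)₃Al₂Si₃O₁₂) = 484.495 g/mol; M(SiO2) = 60.083 g/mol.
Moles SiO2 per formula unit = 3 Si ÷ 1 = 3.0000.
SiO2 fraction = (3.0000 × 60.083) / 484.495 = 180.249/484.495 = 0.3720.

37.20 wt%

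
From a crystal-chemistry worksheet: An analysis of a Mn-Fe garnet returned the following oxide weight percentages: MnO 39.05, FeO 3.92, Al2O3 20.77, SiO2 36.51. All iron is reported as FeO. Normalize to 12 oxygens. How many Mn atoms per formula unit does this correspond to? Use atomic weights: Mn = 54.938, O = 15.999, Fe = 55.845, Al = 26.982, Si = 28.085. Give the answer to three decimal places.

39.05 wt% MnO ÷ 70.937 g/mol = 0.55049 mol, giving 0.55049 Mn and 0.55049 O.
3.92 wt% FeO ÷ 71.844 g/mol = 0.05456 mol, giving 0.05456 Fe and 0.05456 O.
20.77 wt% Al2O3 ÷ 101.961 g/mol = 0.20371 mol, giving 0.40742 Al and 0.61113 O.
36.51 wt% SiO2 ÷ 60.083 g/mol = 0.60766 mol, giving 0.60766 Si and 1.21532 O.
Oxygen sums to 2.43150; scaling by 12/2.43150 = 4.93523 puts the formula on 12 O.
Mn: 0.55049 × 4.93523 = 2.717 atoms per formula unit.

2.717 Mn apfu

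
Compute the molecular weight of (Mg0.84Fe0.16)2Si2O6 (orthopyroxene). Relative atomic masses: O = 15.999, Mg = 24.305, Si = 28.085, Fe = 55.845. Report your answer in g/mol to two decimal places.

210.87 g/mol

The formula mass is the sum 1.68×24.305 + 0.32×55.845 + 2×28.085 + 6×15.999.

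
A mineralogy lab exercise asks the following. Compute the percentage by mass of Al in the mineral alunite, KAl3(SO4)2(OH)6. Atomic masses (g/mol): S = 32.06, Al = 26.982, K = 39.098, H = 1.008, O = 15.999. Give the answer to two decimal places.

19.54 mass %

Molar mass of KAl3(SO4)2(OH)6: 1·39.098 + 3·26.982 + 2·32.06 + 14·15.999 + 6·1.008 = 414.198 g/mol.
Mass of Al per formula unit: 3 × 26.982 = 80.946 g.
Weight fraction Al = 80.946 / 414.198 = 0.1954.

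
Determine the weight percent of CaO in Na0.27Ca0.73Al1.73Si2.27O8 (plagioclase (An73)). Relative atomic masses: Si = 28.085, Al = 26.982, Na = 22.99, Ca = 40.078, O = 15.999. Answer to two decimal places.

14.95 wt%

Molar mass of Na0.27Ca0.73Al1.73Si2.27O8 = 0.27×22.99 + 0.73×40.078 + 1.73×26.982 + 2.27×28.085 + 8×15.999 = 273.888 g/mol.
Each formula unit contains 0.73 Ca, equivalent to 0.73/1 = 0.7300 mol CaO.
M(CaO) = 1×40.078 + 1×15.999 = 56.077 g/mol.
Mass of CaO per formula unit = 0.7300 × 56.077 = 40.936 g.
CaO wt% = 40.936 / 273.888 × 100 = 14.95%.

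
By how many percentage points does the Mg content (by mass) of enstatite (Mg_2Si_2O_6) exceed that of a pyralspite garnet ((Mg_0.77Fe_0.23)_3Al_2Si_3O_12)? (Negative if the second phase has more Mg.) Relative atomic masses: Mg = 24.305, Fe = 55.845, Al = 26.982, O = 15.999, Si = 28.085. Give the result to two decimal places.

11.00 percentage points

Mg in Mg_2Si_2O_6: molar mass 200.774 g/mol; 2×24.305 = 48.610 g → 24.21 wt%.
Mg in (Mg_0.77Fe_0.23)_3Al_2Si_3O_12: molar mass 424.885 g/mol; 2.31×24.305 = 56.145 g → 13.21 wt%.
Difference = 24.21 − 13.21 = 11.00 percentage points.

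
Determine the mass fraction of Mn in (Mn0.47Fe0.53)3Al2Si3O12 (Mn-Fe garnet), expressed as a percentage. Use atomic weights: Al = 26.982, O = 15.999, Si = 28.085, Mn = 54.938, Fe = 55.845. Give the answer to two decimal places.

Molar mass of (Mn0.47Fe0.53)3Al2Si3O12: 1.41*54.938 + 1.59*55.845 + 2*26.982 + 3*28.085 + 12*15.999 = 496.463 g/mol.
Mass of Mn per formula unit: 1.41 × 54.938 = 77.463 g.
Weight fraction Mn = 77.463 / 496.463 = 0.1560.

15.60 weight percent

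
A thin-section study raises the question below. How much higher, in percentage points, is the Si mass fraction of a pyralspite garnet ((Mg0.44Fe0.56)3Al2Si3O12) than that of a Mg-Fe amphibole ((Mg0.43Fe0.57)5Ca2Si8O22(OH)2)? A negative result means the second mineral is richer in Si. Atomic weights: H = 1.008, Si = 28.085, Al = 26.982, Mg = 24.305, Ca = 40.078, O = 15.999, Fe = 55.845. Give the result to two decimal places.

M((Mg0.44Fe0.56)3Al2Si3O12) = 456.109 g/mol, so wt% Si = 84.255/456.109 × 100 = 18.47%.
M((Mg0.43Fe0.57)5Ca2Si8O22(OH)2) = 902.242 g/mol, so wt% Si = 224.680/902.242 × 100 = 24.90%.
18.47 − 24.90 = -6.43 pp.

-6.43 percentage points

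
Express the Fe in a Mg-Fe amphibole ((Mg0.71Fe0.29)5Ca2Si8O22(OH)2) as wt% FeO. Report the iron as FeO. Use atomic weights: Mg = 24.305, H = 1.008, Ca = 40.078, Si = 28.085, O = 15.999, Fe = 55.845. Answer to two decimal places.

12.14 wt%

M((Mg0.71Fe0.29)5Ca2Si8O22(OH)2) = 858.086 g/mol; M(FeO) = 71.844 g/mol.
Moles FeO per formula unit = 1.45 Fe ÷ 1 = 1.4500.
FeO fraction = (1.4500 × 71.844) / 858.086 = 104.174/858.086 = 0.1214.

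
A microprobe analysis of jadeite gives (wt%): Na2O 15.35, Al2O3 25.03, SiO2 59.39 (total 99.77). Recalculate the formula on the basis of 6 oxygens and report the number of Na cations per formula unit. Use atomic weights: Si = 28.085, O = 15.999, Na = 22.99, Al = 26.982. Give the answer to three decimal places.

15.35 wt% Na2O ÷ 61.979 g/mol = 0.24766 mol, giving 0.49532 Na and 0.24766 O.
25.03 wt% Al2O3 ÷ 101.961 g/mol = 0.24549 mol, giving 0.49098 Al and 0.73647 O.
59.39 wt% SiO2 ÷ 60.083 g/mol = 0.98847 mol, giving 0.98847 Si and 1.97694 O.
Oxygen sums to 2.96107; scaling by 6/2.96107 = 2.02629 puts the formula on 6 O.
Na: 0.49532 × 2.02629 = 1.004 atoms per formula unit.

1.004 Na apfu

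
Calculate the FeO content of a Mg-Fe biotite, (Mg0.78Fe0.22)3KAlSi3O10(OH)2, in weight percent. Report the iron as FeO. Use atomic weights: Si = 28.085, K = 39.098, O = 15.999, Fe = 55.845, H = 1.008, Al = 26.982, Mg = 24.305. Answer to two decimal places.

10.82 wt%

M((Mg0.78Fe0.22)3KAlSi3O10(OH)2) = 438.070 g/mol; M(FeO) = 71.844 g/mol.
Moles FeO per formula unit = 0.66 Fe ÷ 1 = 0.6600.
FeO fraction = (0.6600 × 71.844) / 438.070 = 47.417/438.070 = 0.1082.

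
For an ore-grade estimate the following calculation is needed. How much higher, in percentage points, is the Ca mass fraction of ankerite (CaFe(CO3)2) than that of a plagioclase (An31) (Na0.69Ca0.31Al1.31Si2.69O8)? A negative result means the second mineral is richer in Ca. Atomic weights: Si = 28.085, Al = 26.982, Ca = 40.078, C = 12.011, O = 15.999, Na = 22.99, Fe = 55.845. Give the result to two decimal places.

First mineral: 40.078 g Ca in 215.939 g formula = 18.56 wt% Ca.
Second mineral: 12.424 g Ca in 267.174 g formula = 4.65 wt% Ca.
18.56% − 4.65% gives a difference of 13.91 percentage points.

13.91 percentage points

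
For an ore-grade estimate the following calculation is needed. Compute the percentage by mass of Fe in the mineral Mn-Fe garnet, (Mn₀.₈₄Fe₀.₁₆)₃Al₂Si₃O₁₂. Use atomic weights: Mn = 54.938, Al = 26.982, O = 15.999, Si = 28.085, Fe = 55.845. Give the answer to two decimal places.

Formula mass = 2.52×54.938 + 0.48×55.845 + 2×26.982 + 3×28.085 + 12×15.999 = 495.456 g/mol, of which 26.806 g is Fe.
So Fe makes up 26.806/495.456 = 0.0541 of the mass, i.e. 5.41%.

5.41 wt%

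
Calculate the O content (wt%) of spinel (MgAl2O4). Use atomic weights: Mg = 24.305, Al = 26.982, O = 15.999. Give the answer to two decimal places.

44.98 wt%

Formula mass = 1*24.305 + 2*26.982 + 4*15.999 = 142.265 g/mol, of which 63.996 g is O.
So O makes up 63.996/142.265 = 0.4498 of the mass, i.e. 44.98%.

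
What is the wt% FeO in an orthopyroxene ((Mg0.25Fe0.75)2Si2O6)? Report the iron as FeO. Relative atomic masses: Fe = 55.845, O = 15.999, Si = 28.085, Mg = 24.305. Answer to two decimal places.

M((Mg0.25Fe0.75)2Si2O6) = 248.084 g/mol; M(FeO) = 71.844 g/mol.
Moles FeO per formula unit = 1.50 Fe ÷ 1 = 1.5000.
FeO fraction = (1.5000 × 71.844) / 248.084 = 107.766/248.084 = 0.4344.

43.44 wt%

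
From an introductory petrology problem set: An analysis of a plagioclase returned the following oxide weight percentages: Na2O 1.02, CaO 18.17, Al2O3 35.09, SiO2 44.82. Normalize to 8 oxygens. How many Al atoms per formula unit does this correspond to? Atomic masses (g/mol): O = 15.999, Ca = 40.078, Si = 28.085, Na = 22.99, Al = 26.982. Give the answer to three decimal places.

1.922 Al apfu

Na2O: 1.02/61.979 = 0.01646 mol → 0.03292 mol Na, 0.01646 mol O.
CaO: 18.17/56.077 = 0.32402 mol → 0.32402 mol Ca, 0.32402 mol O.
Al2O3: 35.09/101.961 = 0.34415 mol → 0.68830 mol Al, 1.03245 mol O.
SiO2: 44.82/60.083 = 0.74597 mol → 0.74597 mol Si, 1.49194 mol O.
Total oxygen = 2.86487 mol. Normalization factor = 8/2.86487 = 2.79245.
Al per 8 O = 0.68830 × 2.79245 = 1.922.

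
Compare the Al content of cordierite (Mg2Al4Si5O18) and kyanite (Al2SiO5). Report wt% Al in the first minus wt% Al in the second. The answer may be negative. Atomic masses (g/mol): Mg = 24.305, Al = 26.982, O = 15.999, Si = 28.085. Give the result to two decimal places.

-14.85 percentage points

M(Mg2Al4Si5O18) = 584.945 g/mol, so wt% Al = 107.928/584.945 × 100 = 18.45%.
M(Al2SiO5) = 162.044 g/mol, so wt% Al = 53.964/162.044 × 100 = 33.30%.
18.45 − 33.30 = -14.85 pp.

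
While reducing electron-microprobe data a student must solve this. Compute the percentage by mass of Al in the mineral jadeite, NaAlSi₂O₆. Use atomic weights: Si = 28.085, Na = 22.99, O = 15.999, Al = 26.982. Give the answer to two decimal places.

13.35 mass %

M(NaAlSi₂O₆) = 202.136 g/mol.
Al contributes 1 × 26.982 = 26.982 g per mole.
26.982/202.136 = 0.1335 → 13.35%.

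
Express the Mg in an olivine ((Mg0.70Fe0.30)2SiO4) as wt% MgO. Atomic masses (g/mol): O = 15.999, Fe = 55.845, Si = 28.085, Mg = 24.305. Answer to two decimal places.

Formula mass = 159.615 g/mol.
1.40 Mg → 1.4000 mol MgO per formula unit; M(MgO) = 40.304, so MgO mass = 56.426 g.
56.426/159.615 × 100 = 35.35 wt%.

35.35 wt%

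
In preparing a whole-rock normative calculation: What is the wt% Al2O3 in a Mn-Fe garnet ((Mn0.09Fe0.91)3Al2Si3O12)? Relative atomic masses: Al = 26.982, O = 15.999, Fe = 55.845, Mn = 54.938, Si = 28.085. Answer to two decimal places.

Molar mass of (Mn0.09Fe0.91)3Al2Si3O12 = 0.27×54.938 + 2.73×55.845 + 2×26.982 + 3×28.085 + 12×15.999 = 497.497 g/mol.
Each formula unit contains 2 Al, equivalent to 2/2 = 1.0000 mol Al2O3.
M(Al2O3) = 2×26.982 + 3×15.999 = 101.961 g/mol.
Mass of Al2O3 per formula unit = 1.0000 × 101.961 = 101.961 g.
Al2O3 wt% = 101.961 / 497.497 × 100 = 20.49%.

20.49 wt%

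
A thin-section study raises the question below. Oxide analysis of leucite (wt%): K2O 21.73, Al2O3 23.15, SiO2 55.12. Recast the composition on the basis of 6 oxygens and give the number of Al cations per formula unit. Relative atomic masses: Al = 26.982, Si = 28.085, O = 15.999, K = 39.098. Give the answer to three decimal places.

0.992 Al apfu

K2O: 21.73/94.195 = 0.23069 mol → 0.46138 mol K, 0.23069 mol O.
Al2O3: 23.15/101.961 = 0.22705 mol → 0.45410 mol Al, 0.68115 mol O.
SiO2: 55.12/60.083 = 0.91740 mol → 0.91740 mol Si, 1.83480 mol O.
Total oxygen = 2.74664 mol. Normalization factor = 6/2.74664 = 2.18449.
Al per 6 O = 0.45410 × 2.18449 = 0.992.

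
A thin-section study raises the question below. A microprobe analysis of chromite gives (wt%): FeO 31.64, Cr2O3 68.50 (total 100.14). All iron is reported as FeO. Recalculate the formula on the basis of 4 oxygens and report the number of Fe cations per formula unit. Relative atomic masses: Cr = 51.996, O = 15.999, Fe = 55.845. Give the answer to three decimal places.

0.983 Fe apfu

FeO (M=71.844): mol = 0.44040; Fe = 0.44040, O = 0.44040.
Cr2O3 (M=151.989): mol = 0.45069; Cr = 0.90138, O = 1.35207.
ΣO = 1.79247; factor = 4/ΣO = 2.23156.
Fe apfu = 0.44040 × 2.23156 = 0.983.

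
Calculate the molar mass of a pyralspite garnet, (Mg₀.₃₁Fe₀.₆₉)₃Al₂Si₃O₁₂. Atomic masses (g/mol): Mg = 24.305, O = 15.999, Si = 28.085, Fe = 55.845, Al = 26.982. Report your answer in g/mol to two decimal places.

468.41 g/mol

M = 0.93×24.305 + 2.07×55.845 + 2×26.982 + 3×28.085 + 12×15.999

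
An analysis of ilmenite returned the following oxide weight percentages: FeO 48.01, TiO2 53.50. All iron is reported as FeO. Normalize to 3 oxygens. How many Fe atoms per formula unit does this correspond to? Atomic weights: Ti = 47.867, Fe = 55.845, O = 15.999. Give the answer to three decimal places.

FeO: 48.01/71.844 = 0.66825 mol → 0.66825 mol Fe, 0.66825 mol O.
TiO2: 53.50/79.865 = 0.66988 mol → 0.66988 mol Ti, 1.33976 mol O.
Total oxygen = 2.00801 mol. Normalization factor = 3/2.00801 = 1.49402.
Fe per 3 O = 0.66825 × 1.49402 = 0.998.

0.998 Fe apfu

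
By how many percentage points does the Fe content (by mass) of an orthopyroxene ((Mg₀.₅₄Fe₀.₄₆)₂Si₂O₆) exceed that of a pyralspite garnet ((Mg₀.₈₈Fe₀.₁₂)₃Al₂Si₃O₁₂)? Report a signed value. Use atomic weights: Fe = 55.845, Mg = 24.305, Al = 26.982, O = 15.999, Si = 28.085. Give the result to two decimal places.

17.51 percentage points

Fe in (Mg₀.₅₄Fe₀.₄₆)₂Si₂O₆: molar mass 229.791 g/mol; 0.92×55.845 = 51.377 g → 22.36 wt%.
Fe in (Mg₀.₈₈Fe₀.₁₂)₃Al₂Si₃O₁₂: molar mass 414.476 g/mol; 0.36×55.845 = 20.104 g → 4.85 wt%.
Difference = 22.36 − 4.85 = 17.51 percentage points.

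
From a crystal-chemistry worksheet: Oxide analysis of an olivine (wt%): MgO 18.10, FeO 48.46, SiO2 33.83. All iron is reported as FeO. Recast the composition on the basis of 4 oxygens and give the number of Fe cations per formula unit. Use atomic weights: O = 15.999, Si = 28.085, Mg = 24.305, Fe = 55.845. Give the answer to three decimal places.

MgO: 18.10/40.304 = 0.44909 mol → 0.44909 mol Mg, 0.44909 mol O.
FeO: 48.46/71.844 = 0.67452 mol → 0.67452 mol Fe, 0.67452 mol O.
SiO2: 33.83/60.083 = 0.56305 mol → 0.56305 mol Si, 1.12610 mol O.
Total oxygen = 2.24971 mol. Normalization factor = 4/2.24971 = 1.77801.
Fe per 4 O = 0.67452 × 1.77801 = 1.199.

1.199 Fe apfu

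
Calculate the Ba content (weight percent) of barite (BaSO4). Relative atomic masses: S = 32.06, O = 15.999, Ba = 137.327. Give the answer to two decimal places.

58.84 weight percent

Formula mass = 1·137.327 + 1·32.06 + 4·15.999 = 233.383 g/mol, of which 137.327 g is Ba.
So Ba makes up 137.327/233.383 = 0.5884 of the mass, i.e. 58.84%.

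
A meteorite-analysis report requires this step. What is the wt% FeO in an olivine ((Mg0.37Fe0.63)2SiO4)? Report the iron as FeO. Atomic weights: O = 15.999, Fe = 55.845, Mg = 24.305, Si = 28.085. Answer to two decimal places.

50.17 wt%

M((Mg0.37Fe0.63)2SiO4) = 180.431 g/mol; M(FeO) = 71.844 g/mol.
Moles FeO per formula unit = 1.26 Fe ÷ 1 = 1.2600.
FeO fraction = (1.2600 × 71.844) / 180.431 = 90.523/180.431 = 0.5017.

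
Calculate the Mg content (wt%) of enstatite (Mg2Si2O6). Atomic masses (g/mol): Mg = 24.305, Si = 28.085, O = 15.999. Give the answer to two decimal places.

24.21 wt%

M(Mg2Si2O6) = 200.774 g/mol.
Mg contributes 2 × 24.305 = 48.610 g per mole.
48.610/200.774 = 0.2421 → 24.21%.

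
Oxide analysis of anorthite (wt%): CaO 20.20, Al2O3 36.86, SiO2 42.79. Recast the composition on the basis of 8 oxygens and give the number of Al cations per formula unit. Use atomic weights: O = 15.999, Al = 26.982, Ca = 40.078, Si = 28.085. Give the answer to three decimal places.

2.016 Al apfu

CaO (M=56.077): mol = 0.36022; Ca = 0.36022, O = 0.36022.
Al2O3 (M=101.961): mol = 0.36151; Al = 0.72302, O = 1.08453.
SiO2 (M=60.083): mol = 0.71218; Si = 0.71218, O = 1.42436.
ΣO = 2.86911; factor = 8/ΣO = 2.78832.
Al apfu = 0.72302 × 2.78832 = 2.016.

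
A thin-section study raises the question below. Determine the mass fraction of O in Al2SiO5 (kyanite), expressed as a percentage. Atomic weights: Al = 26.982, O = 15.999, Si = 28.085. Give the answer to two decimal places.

49.37 weight percent

M(Al2SiO5) = 162.044 g/mol.
O contributes 5 × 15.999 = 79.995 g per mole.
79.995/162.044 = 0.4937 → 49.37%.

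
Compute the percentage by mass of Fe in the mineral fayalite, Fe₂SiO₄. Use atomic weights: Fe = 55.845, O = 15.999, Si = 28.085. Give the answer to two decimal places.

M(Fe₂SiO₄) = 203.771 g/mol.
Fe contributes 2 × 55.845 = 111.690 g per mole.
111.690/203.771 = 0.5481 → 54.81%.

54.81 wt%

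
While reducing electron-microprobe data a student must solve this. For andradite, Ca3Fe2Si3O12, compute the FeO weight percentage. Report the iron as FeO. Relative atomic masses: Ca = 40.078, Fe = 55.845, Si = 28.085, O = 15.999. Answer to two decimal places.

Molar mass of Ca3Fe2Si3O12 = 3·40.078 + 2·55.845 + 3·28.085 + 12·15.999 = 508.167 g/mol.
Each formula unit contains 2 Fe, equivalent to 2/1 = 2.0000 mol FeO.
M(FeO) = 1×55.845 + 1×15.999 = 71.844 g/mol.
Mass of FeO per formula unit = 2.0000 × 71.844 = 143.688 g.
FeO wt% = 143.688 / 508.167 × 100 = 28.28%.

28.28 wt%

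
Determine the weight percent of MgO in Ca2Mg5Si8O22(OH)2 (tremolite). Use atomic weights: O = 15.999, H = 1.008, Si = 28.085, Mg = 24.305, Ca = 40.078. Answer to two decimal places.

24.81 wt%

Molar mass of Ca2Mg5Si8O22(OH)2 = 2·40.078 + 5·24.305 + 8·28.085 + 24·15.999 + 2·1.008 = 812.353 g/mol.
Each formula unit contains 5 Mg, equivalent to 5/1 = 5.0000 mol MgO.
M(MgO) = 1×24.305 + 1×15.999 = 40.304 g/mol.
Mass of MgO per formula unit = 5.0000 × 40.304 = 201.520 g.
MgO wt% = 201.520 / 812.353 × 100 = 24.81%.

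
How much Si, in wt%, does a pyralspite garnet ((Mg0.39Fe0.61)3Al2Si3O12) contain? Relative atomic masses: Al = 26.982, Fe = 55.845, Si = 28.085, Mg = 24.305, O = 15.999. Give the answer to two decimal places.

M((Mg0.39Fe0.61)3Al2Si3O12) = 460.840 g/mol.
Si contributes 3 × 28.085 = 84.255 g per mole.
84.255/460.840 = 0.1828 → 18.28%.

18.28 wt%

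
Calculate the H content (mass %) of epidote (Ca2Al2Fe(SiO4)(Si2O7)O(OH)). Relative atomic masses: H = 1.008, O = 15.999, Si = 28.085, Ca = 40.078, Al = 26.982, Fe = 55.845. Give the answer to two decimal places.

M(Ca2Al2Fe(SiO4)(Si2O7)O(OH)) = 483.215 g/mol.
H contributes 1 × 1.008 = 1.008 g per mole.
1.008/483.215 = 0.0021 → 0.21%.

0.21 mass %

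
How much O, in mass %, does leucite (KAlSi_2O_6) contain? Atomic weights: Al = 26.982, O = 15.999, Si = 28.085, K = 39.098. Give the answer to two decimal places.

43.98 mass %

Formula mass = 1·39.098 + 1·26.982 + 2·28.085 + 6·15.999 = 218.244 g/mol, of which 95.994 g is O.
So O makes up 95.994/218.244 = 0.4398 of the mass, i.e. 43.98%.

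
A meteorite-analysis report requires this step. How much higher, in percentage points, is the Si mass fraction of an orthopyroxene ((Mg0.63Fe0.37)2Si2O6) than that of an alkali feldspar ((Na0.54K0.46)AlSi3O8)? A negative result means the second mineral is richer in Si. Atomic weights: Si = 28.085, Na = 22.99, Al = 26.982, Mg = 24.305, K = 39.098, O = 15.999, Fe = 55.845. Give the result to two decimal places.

First mineral: 56.170 g Si in 224.114 g formula = 25.06 wt% Si.
Second mineral: 84.255 g Si in 269.629 g formula = 31.25 wt% Si.
25.06% − 31.25% gives a difference of -6.19 percentage points.

-6.19 percentage points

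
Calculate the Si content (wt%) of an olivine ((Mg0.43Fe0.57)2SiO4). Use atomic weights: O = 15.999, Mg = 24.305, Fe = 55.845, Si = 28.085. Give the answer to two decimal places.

15.90 wt%

Formula mass = 0.86·24.305 + 1.14·55.845 + 1·28.085 + 4·15.999 = 176.647 g/mol, of which 28.085 g is Si.
So Si makes up 28.085/176.647 = 0.1590 of the mass, i.e. 15.90%.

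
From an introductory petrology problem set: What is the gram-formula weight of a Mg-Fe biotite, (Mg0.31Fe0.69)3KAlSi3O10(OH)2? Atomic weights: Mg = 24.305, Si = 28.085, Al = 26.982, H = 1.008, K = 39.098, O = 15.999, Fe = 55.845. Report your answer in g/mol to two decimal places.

The formula mass is the sum 0.93(24.305) + 2.07(55.845) + 1(39.098) + 1(26.982) + 3(28.085) + 12(15.999) + 2(1.008).

482.54 g/mol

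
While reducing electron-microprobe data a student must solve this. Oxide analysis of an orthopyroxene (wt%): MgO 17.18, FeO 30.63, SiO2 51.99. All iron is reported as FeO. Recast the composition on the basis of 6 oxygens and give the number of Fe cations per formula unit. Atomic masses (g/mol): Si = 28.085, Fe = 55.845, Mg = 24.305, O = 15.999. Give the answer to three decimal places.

0.990 Fe apfu

MgO (M=40.304): mol = 0.42626; Mg = 0.42626, O = 0.42626.
FeO (M=71.844): mol = 0.42634; Fe = 0.42634, O = 0.42634.
SiO2 (M=60.083): mol = 0.86530; Si = 0.86530, O = 1.73060.
ΣO = 2.58320; factor = 6/ΣO = 2.32270.
Fe apfu = 0.42634 × 2.32270 = 0.990.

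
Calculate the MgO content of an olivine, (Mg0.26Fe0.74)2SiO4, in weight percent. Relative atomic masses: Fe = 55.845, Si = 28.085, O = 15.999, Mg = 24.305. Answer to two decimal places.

Formula mass = 187.370 g/mol.
0.52 Mg → 0.5200 mol MgO per formula unit; M(MgO) = 40.304, so MgO mass = 20.958 g.
20.958/187.370 × 100 = 11.19 wt%.

11.19 wt%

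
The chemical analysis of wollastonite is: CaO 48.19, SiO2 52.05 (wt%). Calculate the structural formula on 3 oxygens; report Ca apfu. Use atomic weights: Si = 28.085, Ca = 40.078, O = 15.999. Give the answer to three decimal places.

48.19 wt% CaO ÷ 56.077 g/mol = 0.85935 mol, giving 0.85935 Ca and 0.85935 O.
52.05 wt% SiO2 ÷ 60.083 g/mol = 0.86630 mol, giving 0.86630 Si and 1.73260 O.
Oxygen sums to 2.59195; scaling by 3/2.59195 = 1.15743 puts the formula on 3 O.
Ca: 0.85935 × 1.15743 = 0.995 atoms per formula unit.

0.995 Ca apfu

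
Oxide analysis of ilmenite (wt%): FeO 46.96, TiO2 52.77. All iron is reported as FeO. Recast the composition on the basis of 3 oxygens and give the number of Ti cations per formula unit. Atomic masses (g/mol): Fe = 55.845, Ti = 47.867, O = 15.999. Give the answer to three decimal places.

FeO: 46.96/71.844 = 0.65364 mol → 0.65364 mol Fe, 0.65364 mol O.
TiO2: 52.77/79.865 = 0.66074 mol → 0.66074 mol Ti, 1.32148 mol O.
Total oxygen = 1.97512 mol. Normalization factor = 3/1.97512 = 1.51890.
Ti per 3 O = 0.66074 × 1.51890 = 1.004.

1.004 Ti apfu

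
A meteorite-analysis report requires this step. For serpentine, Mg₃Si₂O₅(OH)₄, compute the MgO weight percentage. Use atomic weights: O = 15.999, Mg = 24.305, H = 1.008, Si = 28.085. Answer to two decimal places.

Molar mass of Mg₃Si₂O₅(OH)₄ = 3·24.305 + 2·28.085 + 9·15.999 + 4·1.008 = 277.108 g/mol.
Each formula unit contains 3 Mg, equivalent to 3/1 = 3.0000 mol MgO.
M(MgO) = 1×24.305 + 1×15.999 = 40.304 g/mol.
Mass of MgO per formula unit = 3.0000 × 40.304 = 120.912 g.
MgO wt% = 120.912 / 277.108 × 100 = 43.63%.

43.63 wt%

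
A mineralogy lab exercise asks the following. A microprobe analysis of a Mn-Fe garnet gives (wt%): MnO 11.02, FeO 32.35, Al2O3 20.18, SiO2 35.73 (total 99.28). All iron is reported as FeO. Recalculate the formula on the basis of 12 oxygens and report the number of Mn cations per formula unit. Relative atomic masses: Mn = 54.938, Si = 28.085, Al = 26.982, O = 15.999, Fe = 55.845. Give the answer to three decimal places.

0.780 Mn apfu

MnO (M=70.937): mol = 0.15535; Mn = 0.15535, O = 0.15535.
FeO (M=71.844): mol = 0.45028; Fe = 0.45028, O = 0.45028.
Al2O3 (M=101.961): mol = 0.19792; Al = 0.39584, O = 0.59376.
SiO2 (M=60.083): mol = 0.59468; Si = 0.59468, O = 1.18936.
ΣO = 2.38875; factor = 12/ΣO = 5.02355.
Mn apfu = 0.15535 × 5.02355 = 0.780.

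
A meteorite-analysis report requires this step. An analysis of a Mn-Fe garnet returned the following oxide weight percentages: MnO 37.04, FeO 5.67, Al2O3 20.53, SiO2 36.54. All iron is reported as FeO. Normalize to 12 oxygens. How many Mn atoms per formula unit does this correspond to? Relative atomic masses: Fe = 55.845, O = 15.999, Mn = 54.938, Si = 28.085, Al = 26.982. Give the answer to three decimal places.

2.588 Mn apfu

MnO (M=70.937): mol = 0.52215; Mn = 0.52215, O = 0.52215.
FeO (M=71.844): mol = 0.07892; Fe = 0.07892, O = 0.07892.
Al2O3 (M=101.961): mol = 0.20135; Al = 0.40270, O = 0.60405.
SiO2 (M=60.083): mol = 0.60816; Si = 0.60816, O = 1.21632.
ΣO = 2.42144; factor = 12/ΣO = 4.95573.
Mn apfu = 0.52215 × 4.95573 = 2.588.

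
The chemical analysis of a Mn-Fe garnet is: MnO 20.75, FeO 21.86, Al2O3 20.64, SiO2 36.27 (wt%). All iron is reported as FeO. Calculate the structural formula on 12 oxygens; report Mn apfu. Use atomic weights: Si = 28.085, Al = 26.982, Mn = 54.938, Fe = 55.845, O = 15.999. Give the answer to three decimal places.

MnO (M=70.937): mol = 0.29251; Mn = 0.29251, O = 0.29251.
FeO (M=71.844): mol = 0.30427; Fe = 0.30427, O = 0.30427.
Al2O3 (M=101.961): mol = 0.20243; Al = 0.40486, O = 0.60729.
SiO2 (M=60.083): mol = 0.60366; Si = 0.60366, O = 1.20732.
ΣO = 2.41139; factor = 12/ΣO = 4.97638.
Mn apfu = 0.29251 × 4.97638 = 1.456.

1.456 Mn apfu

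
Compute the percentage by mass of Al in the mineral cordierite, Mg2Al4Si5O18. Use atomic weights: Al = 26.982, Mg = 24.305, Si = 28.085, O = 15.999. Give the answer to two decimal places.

M(Mg2Al4Si5O18) = 584.945 g/mol.
Al contributes 4 × 26.982 = 107.928 g per mole.
107.928/584.945 = 0.1845 → 18.45%.

18.45 wt%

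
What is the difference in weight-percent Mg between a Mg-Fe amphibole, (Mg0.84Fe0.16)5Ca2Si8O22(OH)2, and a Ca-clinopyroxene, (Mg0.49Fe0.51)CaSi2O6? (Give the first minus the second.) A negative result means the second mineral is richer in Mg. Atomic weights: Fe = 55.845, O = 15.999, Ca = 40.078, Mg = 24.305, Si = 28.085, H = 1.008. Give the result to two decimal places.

7.07 percentage points

First mineral: 102.081 g Mg in 837.585 g formula = 12.19 wt% Mg.
Second mineral: 11.909 g Mg in 232.632 g formula = 5.12 wt% Mg.
12.19% − 5.12% gives a difference of 7.07 percentage points.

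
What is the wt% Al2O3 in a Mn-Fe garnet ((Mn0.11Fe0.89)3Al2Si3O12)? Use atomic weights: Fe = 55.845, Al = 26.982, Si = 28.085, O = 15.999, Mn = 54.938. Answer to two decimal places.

20.50 wt%

Formula mass = 497.443 g/mol.
2 Al → 1.0000 mol Al2O3 per formula unit; M(Al2O3) = 101.961, so Al2O3 mass = 101.961 g.
101.961/497.443 × 100 = 20.50 wt%.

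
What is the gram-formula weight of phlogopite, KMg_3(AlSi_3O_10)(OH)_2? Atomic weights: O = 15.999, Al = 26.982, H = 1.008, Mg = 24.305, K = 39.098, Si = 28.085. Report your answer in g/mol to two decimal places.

417.25 g/mol

M = 1×39.098 + 3×24.305 + 1×26.982 + 3×28.085 + 12×15.999 + 2×1.008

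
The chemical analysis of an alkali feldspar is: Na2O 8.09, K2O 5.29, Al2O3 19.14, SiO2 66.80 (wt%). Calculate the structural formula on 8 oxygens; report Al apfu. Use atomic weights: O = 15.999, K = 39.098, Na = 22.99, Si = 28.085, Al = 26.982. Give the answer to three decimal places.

1.010 Al apfu

Na2O (M=61.979): mol = 0.13053; Na = 0.26106, O = 0.13053.
K2O (M=94.195): mol = 0.05616; K = 0.11232, O = 0.05616.
Al2O3 (M=101.961): mol = 0.18772; Al = 0.37544, O = 0.56316.
SiO2 (M=60.083): mol = 1.11180; Si = 1.11180, O = 2.22360.
ΣO = 2.97345; factor = 8/ΣO = 2.69048.
Al apfu = 0.37544 × 2.69048 = 1.010.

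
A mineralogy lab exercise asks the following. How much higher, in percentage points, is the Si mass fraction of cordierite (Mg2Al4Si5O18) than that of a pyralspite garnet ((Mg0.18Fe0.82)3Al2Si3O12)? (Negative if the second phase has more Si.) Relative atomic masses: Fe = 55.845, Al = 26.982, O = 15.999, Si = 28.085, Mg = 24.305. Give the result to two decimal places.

6.48 percentage points

M(Mg2Al4Si5O18) = 584.945 g/mol, so wt% Si = 140.425/584.945 × 100 = 24.01%.
M((Mg0.18Fe0.82)3Al2Si3O12) = 480.710 g/mol, so wt% Si = 84.255/480.710 × 100 = 17.53%.
24.01 − 17.53 = 6.48 pp.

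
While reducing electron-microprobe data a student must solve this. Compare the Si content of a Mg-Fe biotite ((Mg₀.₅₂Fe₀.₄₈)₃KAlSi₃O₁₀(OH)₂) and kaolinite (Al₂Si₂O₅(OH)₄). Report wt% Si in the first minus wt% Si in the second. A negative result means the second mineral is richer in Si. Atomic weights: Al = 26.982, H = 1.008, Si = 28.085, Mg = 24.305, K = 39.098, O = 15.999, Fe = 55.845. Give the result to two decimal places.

-3.55 percentage points

Si in (Mg₀.₅₂Fe₀.₄₈)₃KAlSi₃O₁₀(OH)₂: molar mass 462.672 g/mol; 3×28.085 = 84.255 g → 18.21 wt%.
Si in Al₂Si₂O₅(OH)₄: molar mass 258.157 g/mol; 2×28.085 = 56.170 g → 21.76 wt%.
Difference = 18.21 − 21.76 = -3.55 percentage points.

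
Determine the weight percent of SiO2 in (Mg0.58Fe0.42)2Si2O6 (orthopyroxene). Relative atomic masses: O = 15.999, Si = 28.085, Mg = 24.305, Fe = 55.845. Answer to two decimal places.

Molar mass of (Mg0.58Fe0.42)2Si2O6 = 1.16*24.305 + 0.84*55.845 + 2*28.085 + 6*15.999 = 227.268 g/mol.
Each formula unit contains 2 Si, equivalent to 2/1 = 2.0000 mol SiO2.
M(SiO2) = 1×28.085 + 2×15.999 = 60.083 g/mol.
Mass of SiO2 per formula unit = 2.0000 × 60.083 = 120.166 g.
SiO2 wt% = 120.166 / 227.268 × 100 = 52.87%.

52.87 wt%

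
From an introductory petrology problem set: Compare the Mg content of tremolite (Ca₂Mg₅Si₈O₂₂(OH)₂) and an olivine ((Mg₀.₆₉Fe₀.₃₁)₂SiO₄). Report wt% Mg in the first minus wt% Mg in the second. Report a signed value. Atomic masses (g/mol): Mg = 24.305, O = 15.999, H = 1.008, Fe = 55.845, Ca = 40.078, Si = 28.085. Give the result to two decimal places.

Mg in Ca₂Mg₅Si₈O₂₂(OH)₂: molar mass 812.353 g/mol; 5×24.305 = 121.525 g → 14.96 wt%.
Mg in (Mg₀.₆₉Fe₀.₃₁)₂SiO₄: molar mass 160.246 g/mol; 1.38×24.305 = 33.541 g → 20.93 wt%.
Difference = 14.96 − 20.93 = -5.97 percentage points.

-5.97 percentage points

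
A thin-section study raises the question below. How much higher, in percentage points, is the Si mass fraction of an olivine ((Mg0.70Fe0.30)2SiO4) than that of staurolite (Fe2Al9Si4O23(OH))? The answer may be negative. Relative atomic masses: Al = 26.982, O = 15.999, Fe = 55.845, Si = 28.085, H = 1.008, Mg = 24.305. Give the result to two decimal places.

First mineral: 28.085 g Si in 159.615 g formula = 17.60 wt% Si.
Second mineral: 112.340 g Si in 851.852 g formula = 13.19 wt% Si.
17.60% − 13.19% gives a difference of 4.41 percentage points.

4.41 percentage points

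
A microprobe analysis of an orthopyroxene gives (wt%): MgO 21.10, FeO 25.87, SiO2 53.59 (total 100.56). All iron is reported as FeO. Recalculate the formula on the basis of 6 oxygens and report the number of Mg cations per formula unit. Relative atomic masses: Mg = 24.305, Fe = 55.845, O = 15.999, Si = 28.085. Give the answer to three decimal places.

21.10 wt% MgO ÷ 40.304 g/mol = 0.52352 mol, giving 0.52352 Mg and 0.52352 O.
25.87 wt% FeO ÷ 71.844 g/mol = 0.36009 mol, giving 0.36009 Fe and 0.36009 O.
53.59 wt% SiO2 ÷ 60.083 g/mol = 0.89193 mol, giving 0.89193 Si and 1.78386 O.
Oxygen sums to 2.66747; scaling by 6/2.66747 = 2.24932 puts the formula on 6 O.
Mg: 0.52352 × 2.24932 = 1.178 atoms per formula unit.

1.178 Mg apfu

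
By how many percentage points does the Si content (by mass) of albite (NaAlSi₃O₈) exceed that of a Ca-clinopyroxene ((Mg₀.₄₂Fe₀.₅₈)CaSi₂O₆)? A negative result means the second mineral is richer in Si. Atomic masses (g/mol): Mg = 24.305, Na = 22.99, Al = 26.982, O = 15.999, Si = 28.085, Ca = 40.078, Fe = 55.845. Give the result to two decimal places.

First mineral: 84.255 g Si in 262.219 g formula = 32.13 wt% Si.
Second mineral: 56.170 g Si in 234.840 g formula = 23.92 wt% Si.
32.13% − 23.92% gives a difference of 8.21 percentage points.

8.21 percentage points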